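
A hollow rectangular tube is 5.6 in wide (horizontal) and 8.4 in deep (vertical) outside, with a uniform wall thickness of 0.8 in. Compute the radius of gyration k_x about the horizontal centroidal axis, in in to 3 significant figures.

Decompose the section into non-overlapping parts with the origin at the bottom-left of its bounding rectangle.
Outer rectangle: 5.6 × 8.4, A = 47.04 in², y = 4.2 in, Ī = 276.6 in⁴.
Inner void (subtracted): 4 × 6.8, A = 27.2 in², y = 4.2 in, Ī = 104.81 in⁴.
By symmetry the centroid is at mid-height, ȳ = 4.2 in.
All pieces are centred on the horizontal centroidal axis, so I = ΣĪ (holes subtracted) = 171.78 in⁴.
Radius of gyration: k = √(I/A) = √(171.78 / 19.84) = 2.9425 in.

k_x ≈ 2.94 in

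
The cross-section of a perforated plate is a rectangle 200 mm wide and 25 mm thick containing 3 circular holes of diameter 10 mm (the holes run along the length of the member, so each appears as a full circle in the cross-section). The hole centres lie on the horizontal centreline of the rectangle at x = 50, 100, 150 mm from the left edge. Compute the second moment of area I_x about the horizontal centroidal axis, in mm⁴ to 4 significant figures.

Break the section into simple shapes (no overlaps), measuring from the bottom-left corner of the bounding box.
Plate: 200 × 25, A = 5 000 mm², y = 12.5 mm, Ī = 260 417 mm⁴.
Hole 1 (subtracted): ⌀10, A = 78.5398 mm², y = 12.5 mm, Ī = 490.874 mm⁴.
Hole 2 (subtracted): ⌀10, A = 78.5398 mm², y = 12.5 mm, Ī = 490.874 mm⁴.
Hole 3 (subtracted): ⌀10, A = 78.5398 mm², y = 12.5 mm, Ī = 490.874 mm⁴.
By symmetry the centroid is at mid-height, ȳ = 12.5 mm.
All pieces are centred on the horizontal centroidal axis, so I = ΣĪ (holes subtracted) = 258 944 mm⁴.

I_x ≈ 2.589 × 10⁵ mm⁴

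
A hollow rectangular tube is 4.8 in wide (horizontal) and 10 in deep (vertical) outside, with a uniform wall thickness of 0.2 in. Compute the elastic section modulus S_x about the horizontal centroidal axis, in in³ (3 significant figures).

Treat the section as a set of non-overlapping primitives; coordinates are from the bounding-box lower-left.
Outer rectangle: 4.8 × 10, A = 48 in², y = 5 in, Ī = 400 in⁴.
Inner void (subtracted): 4.4 × 9.6, A = 42.24 in², y = 5 in, Ī = 324.4 in⁴.
By symmetry the centroid is at mid-height, ȳ = 5 in.
All pieces are centred on the horizontal centroidal axis, so I = ΣĪ (holes subtracted) = 75.597 in⁴.
Extreme fibre distance c = 5 in; S = I/c = 15.119 in³.

S_x ≈ 15.1 in³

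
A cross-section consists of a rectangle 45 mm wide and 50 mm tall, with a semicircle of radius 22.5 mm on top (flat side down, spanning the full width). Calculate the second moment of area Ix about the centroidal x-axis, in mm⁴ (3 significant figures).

Split into non-overlapping primitives; take the origin at the lower-left of the bounding box.
Rectangular body: 45 × 50, A = 2 250 mm², y = 25 mm, Ī = 468 750 mm⁴.
Semicircular cap: semicircle r = 22.5, A = 795.22 mm², y = 59.549 mm, Ī = 28 130 mm⁴.
Centroid: ȳ = ΣA·y / ΣA = 34.022 mm.
Transfer each piece to the centroidal x-axis using Ī + A·d² with d = y − 34.022:
  rectangular body: d = -9.0221 mm → contributes +651 895 mm⁴
  semicircular cap: d = 25.527 mm → contributes +546 323 mm⁴
Total I = 1 198 218 mm⁴.

Ix ≈ 1.20 × 10⁶ mm⁴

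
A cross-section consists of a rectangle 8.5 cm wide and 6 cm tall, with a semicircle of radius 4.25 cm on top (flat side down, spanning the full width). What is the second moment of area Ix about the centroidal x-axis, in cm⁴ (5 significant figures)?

Ix ≈ 609.50 cm⁴

Treat the section as a set of non-overlapping primitives; coordinates are from the bounding-box lower-left.
Rectangular body: 8.5 × 6, A = 51 cm², y = 3 cm, Ī = 153 cm⁴.
Semicircular cap: semicircle r = 4.25, A = 28.37251 cm², y = 7.803756 cm, Ī = 35.80864 cm⁴.
Centroid: ȳ = ΣA·y / ΣA = 4.717151 cm.
Transfer each piece to the centroidal x-axis using Ī + A·d² with d = y − 4.717151:
  rectangular body: d = -1.717151 cm → contributes +303.379 cm⁴
  semicircular cap: d = 3.086605 cm → contributes +306.1172 cm⁴
Total I = 609.4962 cm⁴.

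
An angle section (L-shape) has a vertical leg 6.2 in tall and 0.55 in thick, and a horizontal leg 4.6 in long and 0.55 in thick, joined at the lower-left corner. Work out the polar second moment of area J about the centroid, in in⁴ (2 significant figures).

Treat the section as a set of non-overlapping primitives; coordinates are from the bounding-box lower-left.
Vertical leg: 0.55 × 6.2, A = 3.41 in², y = 3.1 in, Ī = 10.92 in⁴.
Horizontal leg (remainder): 4.05 × 0.55, A = 2.228 in², y = 0.275 in, Ī = 0.05615 in⁴.
Centroid: ȳ = ΣA·y / ΣA = 1.984 in.
Transfer each piece to the centroidal x-axis using Ī + A·d² with d = y − 1.984:
  vertical leg: d = 1.116 in → contributes +15.17 in⁴
  horizontal leg (remainder): d = -1.709 in → contributes +6.56 in⁴
Total I = 21.73 in⁴.
For the y-axis: x̄ = 1.184 in.
Repeating about the centroidal y-axis gives I_y = 10.26 in⁴.
Polar second moment: J = I_x + I_y = 31.99 in⁴.

J ≈ 32 in⁴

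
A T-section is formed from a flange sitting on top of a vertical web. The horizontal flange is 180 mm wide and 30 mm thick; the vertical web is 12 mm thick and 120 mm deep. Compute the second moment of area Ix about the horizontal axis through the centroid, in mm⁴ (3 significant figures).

Ix ≈ 8.53 × 10⁶ mm⁴

Treat the section as a set of non-overlapping primitives; coordinates are from the bounding-box lower-left.
Flange: 180 × 30, A = 5 400 mm², y = 135 mm, Ī = 405 000 mm⁴.
Web: 12 × 120, A = 1 440 mm², y = 60 mm, Ī = 1 728 000 mm⁴.
Centroid: ȳ = ΣA·y / ΣA = 119.21 mm.
Transfer each piece to the horizontal axis through the centroid using Ī + A·d² with d = y − 119.21:
  flange: d = 15.789 mm → contributes +1 751 260 mm⁴
  web: d = -59.211 mm → contributes +6 776 476 mm⁴
Total I = 8 527 737 mm⁴.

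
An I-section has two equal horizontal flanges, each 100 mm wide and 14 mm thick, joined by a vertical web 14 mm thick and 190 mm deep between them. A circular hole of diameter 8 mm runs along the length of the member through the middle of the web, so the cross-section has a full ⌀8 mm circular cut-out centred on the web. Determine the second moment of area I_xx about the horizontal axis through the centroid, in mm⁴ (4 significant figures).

I_xx ≈ 3.718 × 10⁷ mm⁴

Treat the section as a set of non-overlapping primitives; coordinates are from the bounding-box lower-left.
Bottom flange: 100 × 14, A = 1 400 mm², y = 7 mm, Ī = 22866.7 mm⁴.
Web: 14 × 190, A = 2 660 mm², y = 109 mm, Ī = 8 002 167 mm⁴.
Top flange: 100 × 14, A = 1 400 mm², y = 211 mm, Ī = 22866.7 mm⁴.
Hole (subtracted): ⌀8, A = 50.2655 mm², y = 109 mm, Ī = 201.062 mm⁴.
By symmetry the centroid is at mid-height, ȳ = 109 mm.
Transfer each piece to the horizontal axis through the centroid using Ī + A·d² with d = y − 109:
  bottom flange: d = -102 mm → contributes +14 588 467 mm⁴
  web: d = 0 mm → contributes +8 002 167 mm⁴
  top flange: d = 102 mm → contributes +14 588 467 mm⁴
  hole: d = 0 mm → contributes −201.062 mm⁴
Total I = 37 178 899 mm⁴.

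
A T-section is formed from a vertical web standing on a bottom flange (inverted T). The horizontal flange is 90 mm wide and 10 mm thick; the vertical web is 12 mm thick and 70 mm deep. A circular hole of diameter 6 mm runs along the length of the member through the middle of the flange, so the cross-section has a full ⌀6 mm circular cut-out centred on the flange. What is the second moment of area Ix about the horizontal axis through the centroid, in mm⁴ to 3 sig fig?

Treat the section as a set of non-overlapping primitives; coordinates are from the bounding-box lower-left.
Flange: 90 × 10, A = 900 mm², y = 5 mm, Ī = 7 500 mm⁴.
Web: 12 × 70, A = 840 mm², y = 45 mm, Ī = 343 000 mm⁴.
Hole (subtracted): ⌀6, A = 28.274 mm², y = 5 mm, Ī = 63.617 mm⁴.
Centroid: ȳ = ΣA·y / ΣA = 24.629 mm.
Transfer each piece to the horizontal axis through the centroid using Ī + A·d² with d = y − 24.629:
  flange: d = -19.629 mm → contributes +354 279 mm⁴
  web: d = 20.371 mm → contributes +691 570 mm⁴
  hole: d = -19.629 mm → contributes −10 958 mm⁴
Total I = 1 034 891 mm⁴.

Ix ≈ 1.03 × 10⁶ mm⁴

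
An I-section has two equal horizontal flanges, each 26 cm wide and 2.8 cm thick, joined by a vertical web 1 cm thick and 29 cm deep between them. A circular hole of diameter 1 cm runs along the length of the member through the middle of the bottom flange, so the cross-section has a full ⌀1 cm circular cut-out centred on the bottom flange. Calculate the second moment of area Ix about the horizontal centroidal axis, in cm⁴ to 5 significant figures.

Decompose the section into non-overlapping parts with the origin at the bottom-left of its bounding rectangle.
Bottom flange: 26 × 2.8, A = 72.8 cm², y = 1.4 cm, Ī = 47.56267 cm⁴.
Web: 1 × 29, A = 29 cm², y = 17.3 cm, Ī = 2032.417 cm⁴.
Top flange: 26 × 2.8, A = 72.8 cm², y = 33.2 cm, Ī = 47.56267 cm⁴.
Hole (subtracted): ⌀1, A = 0.7853982 cm², y = 1.4 cm, Ī = 0.04908739 cm⁴.
Centroid: ȳ = ΣA·y / ΣA = 17.37185 cm.
Transfer each piece to the horizontal centroidal axis using Ī + A·d² with d = y − 17.37185:
  bottom flange: d = -15.97185 cm → contributes +18618.83 cm⁴
  web: d = -0.07184569 cm → contributes +2032.566 cm⁴
  top flange: d = 15.82815 cm → contributes +18286.18 cm⁴
  hole: d = -15.97185 cm → contributes −200.404 cm⁴
Total I = 38737.18 cm⁴.

Ix ≈ 3.8737 × 10⁴ cm⁴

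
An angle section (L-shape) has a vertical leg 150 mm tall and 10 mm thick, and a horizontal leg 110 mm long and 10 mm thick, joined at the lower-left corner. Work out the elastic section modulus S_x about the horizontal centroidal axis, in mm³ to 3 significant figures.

Split into non-overlapping primitives; take the origin at the lower-left of the bounding box.
Vertical leg: 10 × 150, A = 1 500 mm², y = 75 mm, Ī = 2 812 500 mm⁴.
Horizontal leg (remainder): 100 × 10, A = 1 000 mm², y = 5 mm, Ī = 8333.3 mm⁴.
Centroid: ȳ = ΣA·y / ΣA = 47 mm.
Transfer each piece to the horizontal centroidal axis using Ī + A·d² with d = y − 47:
  vertical leg: d = 28 mm → contributes +3 988 500 mm⁴
  horizontal leg (remainder): d = -42 mm → contributes +1 772 333 mm⁴
Total I = 5 760 833 mm⁴.
Extreme fibre distance c = 103 mm; S = I/c = 55 930 mm³.

S_x ≈ 5.59 × 10⁴ mm³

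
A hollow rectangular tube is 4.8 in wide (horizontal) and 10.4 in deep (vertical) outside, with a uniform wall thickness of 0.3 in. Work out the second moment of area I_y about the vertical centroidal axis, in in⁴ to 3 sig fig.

I_y ≈ 35.3 in⁴

Split into non-overlapping primitives; take the origin at the lower-left of the bounding box.
Outer rectangle: 4.8 × 10.4, A = 49.92 in², x = 2.4 in, Ī = 95.846 in⁴.
Inner void (subtracted): 4.2 × 9.8, A = 41.16 in², x = 2.4 in, Ī = 60.505 in⁴.
By symmetry the centroid is at mid-width, x̄ = 2.4 in.
All pieces are centred on the vertical centroidal axis, so I = ΣĪ (holes subtracted) = 35.341 in⁴.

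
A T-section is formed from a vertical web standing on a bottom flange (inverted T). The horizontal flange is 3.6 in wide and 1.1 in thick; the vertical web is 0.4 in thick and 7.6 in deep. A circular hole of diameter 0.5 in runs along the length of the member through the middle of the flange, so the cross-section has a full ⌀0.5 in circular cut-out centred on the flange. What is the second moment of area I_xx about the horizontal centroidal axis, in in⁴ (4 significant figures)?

I_xx ≈ 46.85 in⁴

Treat the section as a set of non-overlapping primitives; coordinates are from the bounding-box lower-left.
Flange: 3.6 × 1.1, A = 3.96 in², y = 0.55 in, Ī = 0.3993 in⁴.
Web: 0.4 × 7.6, A = 3.04 in², y = 4.9 in, Ī = 14.6325 in⁴.
Hole (subtracted): ⌀0.5, A = 0.19635 in², y = 0.55 in, Ī = 0.00306796 in⁴.
Centroid: ȳ = ΣA·y / ΣA = 2.49366 in.
Transfer each piece to the horizontal centroidal axis using Ī + A·d² with d = y − 2.49366:
  flange: d = -1.94366 in → contributes +15.3595 in⁴
  web: d = 2.40634 in → contributes +32.2355 in⁴
  hole: d = -1.94366 in → contributes −0.744842 in⁴
Total I = 46.8502 in⁴.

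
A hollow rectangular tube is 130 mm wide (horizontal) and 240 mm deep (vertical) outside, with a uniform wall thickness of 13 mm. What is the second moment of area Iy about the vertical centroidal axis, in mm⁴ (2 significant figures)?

Decompose the section into non-overlapping parts with the origin at the bottom-left of its bounding rectangle.
Outer rectangle: 130 × 240, A = 31 200 mm², x = 65 mm, Ī = 43 940 000 mm⁴.
Inner void (subtracted): 104 × 214, A = 22 256 mm², x = 65 mm, Ī = 20 060 075 mm⁴.
By symmetry the centroid is at mid-width, x̄ = 65 mm.
All pieces are centred on the vertical centroidal axis, so I = ΣĪ (holes subtracted) = 23 879 925 mm⁴.

Iy ≈ 2.4 × 10⁷ mm⁴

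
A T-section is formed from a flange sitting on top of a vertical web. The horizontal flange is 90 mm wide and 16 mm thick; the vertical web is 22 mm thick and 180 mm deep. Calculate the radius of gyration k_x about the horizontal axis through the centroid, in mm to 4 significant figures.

Break the section into simple shapes (no overlaps), measuring from the bottom-left corner of the bounding box.
Flange: 90 × 16, A = 1 440 mm², y = 188 mm, Ī = 30 720 mm⁴.
Web: 22 × 180, A = 3 960 mm², y = 90 mm, Ī = 10 692 000 mm⁴.
Centroid: ȳ = ΣA·y / ΣA = 116.133 mm.
Transfer each piece to the horizontal axis through the centroid using Ī + A·d² with d = y − 116.133:
  flange: d = 71.8667 mm → contributes +7 468 058 mm⁴
  web: d = -26.1333 mm → contributes +13 396 486 mm⁴
Total I = 20 864 544 mm⁴.
Radius of gyration: k = √(I/A) = √(20 864 544 / 5 400) = 62.1595 mm.

k_x ≈ 62.16 mm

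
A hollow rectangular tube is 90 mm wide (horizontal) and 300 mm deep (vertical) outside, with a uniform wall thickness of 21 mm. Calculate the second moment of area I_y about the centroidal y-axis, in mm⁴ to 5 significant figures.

Treat the section as a set of non-overlapping primitives; coordinates are from the bounding-box lower-left.
Outer rectangle: 90 × 300, A = 27 000 mm², x = 45 mm, Ī = 18 225 000 mm⁴.
Inner void (subtracted): 48 × 258, A = 12 384 mm², x = 45 mm, Ī = 2 377 728 mm⁴.
By symmetry the centroid is at mid-width, x̄ = 45 mm.
All pieces are centred on the centroidal y-axis, so I = ΣĪ (holes subtracted) = 15 847 272 mm⁴.

I_y ≈ 1.5847 × 10⁷ mm⁴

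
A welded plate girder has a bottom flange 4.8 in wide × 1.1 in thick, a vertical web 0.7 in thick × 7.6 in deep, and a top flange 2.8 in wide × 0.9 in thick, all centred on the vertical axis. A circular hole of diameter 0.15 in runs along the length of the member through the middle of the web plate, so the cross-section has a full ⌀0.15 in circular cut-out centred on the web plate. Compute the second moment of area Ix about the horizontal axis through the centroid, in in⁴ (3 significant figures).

Decompose the section into non-overlapping parts with the origin at the bottom-left of its bounding rectangle.
Bottom plate: 4.8 × 1.1, A = 5.28 in², y = 0.55 in, Ī = 0.5324 in⁴.
Web plate: 0.7 × 7.6, A = 5.32 in², y = 4.9 in, Ī = 25.607 in⁴.
Top plate: 2.8 × 0.9, A = 2.52 in², y = 9.15 in, Ī = 0.1701 in⁴.
Hole (subtracted): ⌀0.15, A = 0.017671 in², y = 4.9 in, Ī = 0.00002485 in⁴.
Centroid: ȳ = ΣA·y / ΣA = 3.9644 in.
Transfer each piece to the horizontal axis through the centroid using Ī + A·d² with d = y − 3.9644:
  bottom plate: d = -3.4144 in → contributes +62.089 in⁴
  web plate: d = 0.93556 in → contributes +30.263 in⁴
  top plate: d = 5.1856 in → contributes +67.933 in⁴
  hole: d = 0.93556 in → contributes −0.015492 in⁴
Total I = 160.27 in⁴.

Ix ≈ 160 in⁴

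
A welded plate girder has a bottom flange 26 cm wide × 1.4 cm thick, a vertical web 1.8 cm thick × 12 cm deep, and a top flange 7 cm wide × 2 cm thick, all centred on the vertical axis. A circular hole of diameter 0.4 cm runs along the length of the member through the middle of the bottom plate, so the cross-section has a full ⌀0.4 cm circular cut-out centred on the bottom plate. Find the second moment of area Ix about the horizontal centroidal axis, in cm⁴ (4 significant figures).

Ix ≈ 2291 cm⁴

Treat the section as a set of non-overlapping primitives; coordinates are from the bounding-box lower-left.
Bottom plate: 26 × 1.4, A = 36.4 cm², y = 0.7 cm, Ī = 5.94533 cm⁴.
Web plate: 1.8 × 12, A = 21.6 cm², y = 7.4 cm, Ī = 259.2 cm⁴.
Top plate: 7 × 2, A = 14 cm², y = 14.4 cm, Ī = 4.66667 cm⁴.
Hole (subtracted): ⌀0.4, A = 0.125664 cm², y = 0.7 cm, Ī = 0.00125664 cm⁴.
Centroid: ȳ = ΣA·y / ΣA = 5.38206 cm.
Transfer each piece to the horizontal centroidal axis using Ī + A·d² with d = y − 5.38206:
  bottom plate: d = -4.68206 cm → contributes +803.895 cm⁴
  web plate: d = 2.01794 cm → contributes +347.157 cm⁴
  top plate: d = 9.01794 cm → contributes +1143.19 cm⁴
  hole: d = -4.68206 cm → contributes −2.75602 cm⁴
Total I = 2291.49 cm⁴.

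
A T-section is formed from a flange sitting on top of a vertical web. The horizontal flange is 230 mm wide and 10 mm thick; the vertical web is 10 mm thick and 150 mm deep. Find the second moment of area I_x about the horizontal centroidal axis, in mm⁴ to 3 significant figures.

I_x ≈ 8.64 × 10⁶ mm⁴

Split into non-overlapping primitives; take the origin at the lower-left of the bounding box.
Flange: 230 × 10, A = 2 300 mm², y = 155 mm, Ī = 19 167 mm⁴.
Web: 10 × 150, A = 1 500 mm², y = 75 mm, Ī = 2 812 500 mm⁴.
Centroid: ȳ = ΣA·y / ΣA = 123.42 mm.
Transfer each piece to the horizontal centroidal axis using Ī + A·d² with d = y − 123.42:
  flange: d = 31.579 mm → contributes +2 312 795 mm⁴
  web: d = -48.421 mm → contributes +6 329 398 mm⁴
Total I = 8 642 193 mm⁴.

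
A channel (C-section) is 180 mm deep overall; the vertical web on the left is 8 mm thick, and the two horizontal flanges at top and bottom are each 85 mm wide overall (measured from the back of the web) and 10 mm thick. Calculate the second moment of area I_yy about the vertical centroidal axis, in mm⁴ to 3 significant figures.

Break the section into simple shapes (no overlaps), measuring from the bottom-left corner of the bounding box.
Web: 8 × 180, A = 1 440 mm², x = 4 mm, Ī = 7 680 mm⁴.
Top flange (beyond web): 77 × 10, A = 770 mm², x = 46.5 mm, Ī = 380 444 mm⁴.
Bottom flange (beyond web): 77 × 10, A = 770 mm², x = 46.5 mm, Ī = 380 444 mm⁴.
Centroid: x̄ = ΣA·x / ΣA = 25.963 mm.
Transfer each piece to the vertical centroidal axis using Ī + A·d² with d = x − 25.963:
  web: d = -21.963 mm → contributes +702 303 mm⁴
  top flange (beyond web): d = 20.537 mm → contributes +705 203 mm⁴
  bottom flange (beyond web): d = 20.537 mm → contributes +705 203 mm⁴
Total I = 2 112 709 mm⁴.

I_yy ≈ 2.11 × 10⁶ mm⁴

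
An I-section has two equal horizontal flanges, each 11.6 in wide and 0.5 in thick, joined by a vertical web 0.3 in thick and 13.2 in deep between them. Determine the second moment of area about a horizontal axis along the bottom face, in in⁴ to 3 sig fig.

Decompose the section into non-overlapping parts with the origin at the bottom-left of its bounding rectangle.
Bottom flange: 11.6 × 0.5, A = 5.8 in², y = 0.25 in, Ī = 0.12083 in⁴.
Web: 0.3 × 13.2, A = 3.96 in², y = 7.1 in, Ī = 57.499 in⁴.
Top flange: 11.6 × 0.5, A = 5.8 in², y = 13.95 in, Ī = 0.12083 in⁴.
Transfer each piece to the base of the section using Ī + A·d² with d = y − 0:
  bottom flange: d = 0.25 in → contributes +0.48333 in⁴
  web: d = 7.1 in → contributes +257.12 in⁴
  top flange: d = 13.95 in → contributes +1128.8 in⁴
Total I = 1386.4 in⁴.

I_base ≈ 1390 in⁴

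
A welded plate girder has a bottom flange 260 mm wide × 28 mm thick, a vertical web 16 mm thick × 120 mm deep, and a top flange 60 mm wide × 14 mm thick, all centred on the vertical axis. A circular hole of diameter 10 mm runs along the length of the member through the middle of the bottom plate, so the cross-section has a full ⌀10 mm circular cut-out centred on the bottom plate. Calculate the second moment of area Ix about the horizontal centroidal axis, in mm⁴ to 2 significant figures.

Decompose the section into non-overlapping parts with the origin at the bottom-left of its bounding rectangle.
Bottom plate: 260 × 28, A = 7 280 mm², y = 14 mm, Ī = 475 627 mm⁴.
Web plate: 16 × 120, A = 1 920 mm², y = 88 mm, Ī = 2 304 000 mm⁴.
Top plate: 60 × 14, A = 840 mm², y = 155 mm, Ī = 13 720 mm⁴.
Hole (subtracted): ⌀10, A = 78.54 mm², y = 14 mm, Ī = 490.9 mm⁴.
Centroid: ȳ = ΣA·y / ΣA = 40.15 mm.
Transfer each piece to the horizontal centroidal axis using Ī + A·d² with d = y − 40.15:
  bottom plate: d = -26.15 mm → contributes +5 454 918 mm⁴
  web plate: d = 47.85 mm → contributes +6 699 562 mm⁴
  top plate: d = 114.8 mm → contributes +11 093 220 mm⁴
  hole: d = -26.15 mm → contributes −54 210 mm⁴
Total I = 23 193 490 mm⁴.

Ix ≈ 2.3 × 10⁷ mm⁴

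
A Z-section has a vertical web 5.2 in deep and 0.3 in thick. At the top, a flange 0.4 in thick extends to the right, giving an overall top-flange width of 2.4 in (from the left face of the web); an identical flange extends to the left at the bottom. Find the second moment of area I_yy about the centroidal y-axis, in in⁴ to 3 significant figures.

Break the section into simple shapes (no overlaps), measuring from the bottom-left corner of the bounding box.
Web: 0.3 × 5.2, A = 1.56 in², x = 2.25 in, Ī = 0.0117 in⁴.
Top flange (beyond web): 2.1 × 0.4, A = 0.84 in², x = 3.45 in, Ī = 0.3087 in⁴.
Bottom flange (beyond web): 2.1 × 0.4, A = 0.84 in², x = 1.05 in, Ī = 0.3087 in⁴.
Centroid: x̄ = ΣA·x / ΣA = 2.25 in.
Transfer each piece to the centroidal y-axis using Ī + A·d² with d = x − 2.25:
  web: d = 0 in → contributes +0.0117 in⁴
  top flange (beyond web): d = 1.2 in → contributes +1.5183 in⁴
  bottom flange (beyond web): d = -1.2 in → contributes +1.5183 in⁴
Total I = 3.0483 in⁴.

I_yy ≈ 3.05 in⁴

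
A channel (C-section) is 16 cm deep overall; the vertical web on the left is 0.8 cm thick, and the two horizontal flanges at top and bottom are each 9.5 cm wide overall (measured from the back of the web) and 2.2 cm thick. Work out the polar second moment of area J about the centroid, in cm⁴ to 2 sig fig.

J ≈ 2600 cm⁴

Split into non-overlapping primitives; take the origin at the lower-left of the bounding box.
Web: 0.8 × 16, A = 12.8 cm², y = 8 cm, Ī = 273.1 cm⁴.
Top flange (beyond web): 8.7 × 2.2, A = 19.14 cm², y = 14.9 cm, Ī = 7.72 cm⁴.
Bottom flange (beyond web): 8.7 × 2.2, A = 19.14 cm², y = 1.1 cm, Ī = 7.72 cm⁴.
By symmetry the centroid is at mid-height, ȳ = 8 cm.
Transfer each piece to the centroidal x-axis using Ī + A·d² with d = y − 8:
  web: d = 0 cm → contributes +273.1 cm⁴
  top flange (beyond web): d = 6.9 cm → contributes +919 cm⁴
  bottom flange (beyond web): d = -6.9 cm → contributes +919 cm⁴
Total I = 2 111 cm⁴.
For the y-axis: x̄ = 3.96 cm.
Repeating about the centroidal y-axis gives I_y = 458.6 cm⁴.
Polar second moment: J = I_x + I_y = 2 570 cm⁴.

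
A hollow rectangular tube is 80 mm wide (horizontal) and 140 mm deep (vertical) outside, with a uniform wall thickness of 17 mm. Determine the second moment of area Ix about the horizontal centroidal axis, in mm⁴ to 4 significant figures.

Decompose the section into non-overlapping parts with the origin at the bottom-left of its bounding rectangle.
Outer rectangle: 80 × 140, A = 11 200 mm², y = 70 mm, Ī = 18 293 333 mm⁴.
Inner void (subtracted): 46 × 106, A = 4 876 mm², y = 70 mm, Ī = 4 565 561 mm⁴.
By symmetry the centroid is at mid-height, ȳ = 70 mm.
All pieces are centred on the horizontal centroidal axis, so I = ΣĪ (holes subtracted) = 13 727 772 mm⁴.

Ix ≈ 1.373 × 10⁷ mm⁴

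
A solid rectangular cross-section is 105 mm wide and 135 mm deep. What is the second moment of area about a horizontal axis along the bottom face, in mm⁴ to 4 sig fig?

The section: 105 × 135, A = 14 175 mm², y = 67.5 mm, Ī = 21 528 281 mm⁴.
Transfer it to the base of the section using Ī + A·d² with d = y − 0:
  the section: d = 67.5 mm → contributes +86 113 125 mm⁴
Total I = 86 113 125 mm⁴.

I_base ≈ 8.611 × 10⁷ mm⁴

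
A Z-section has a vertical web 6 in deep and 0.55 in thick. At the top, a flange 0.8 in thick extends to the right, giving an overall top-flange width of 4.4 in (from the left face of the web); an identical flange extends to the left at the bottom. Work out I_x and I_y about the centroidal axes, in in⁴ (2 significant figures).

I_x ≈ 52 in⁴, I_y ≈ 38 in⁴

Split into non-overlapping primitives; take the origin at the lower-left of the bounding box.
Web: 0.55 × 6, A = 3.3 in², y = 3 in, Ī = 9.9 in⁴.
Top flange (beyond web): 3.85 × 0.8, A = 3.08 in², y = 5.6 in, Ī = 0.1643 in⁴.
Bottom flange (beyond web): 3.85 × 0.8, A = 3.08 in², y = 0.4 in, Ī = 0.1643 in⁴.
Centroid: ȳ = ΣA·y / ΣA = 3 in.
Transfer each piece to the centroidal x-axis using Ī + A·d² with d = y − 3:
  web: d = 0 in → contributes +9.9 in⁴
  top flange (beyond web): d = 2.6 in → contributes +20.99 in⁴
  bottom flange (beyond web): d = -2.6 in → contributes +20.99 in⁴
Total I = 51.87 in⁴.
For the y-axis: x̄ = 4.125 in.
Repeating about the centroidal y-axis gives I_y = 37.51 in⁴.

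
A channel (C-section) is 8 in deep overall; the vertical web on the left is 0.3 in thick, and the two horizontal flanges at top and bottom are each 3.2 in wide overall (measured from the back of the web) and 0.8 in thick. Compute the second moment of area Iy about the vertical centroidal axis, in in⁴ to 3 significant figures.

Break the section into simple shapes (no overlaps), measuring from the bottom-left corner of the bounding box.
Web: 0.3 × 8, A = 2.4 in², x = 0.15 in, Ī = 0.018 in⁴.
Top flange (beyond web): 2.9 × 0.8, A = 2.32 in², x = 1.75 in, Ī = 1.6259 in⁴.
Bottom flange (beyond web): 2.9 × 0.8, A = 2.32 in², x = 1.75 in, Ī = 1.6259 in⁴.
Centroid: x̄ = ΣA·x / ΣA = 1.2045 in.
Transfer each piece to the vertical centroidal axis using Ī + A·d² with d = x − 1.2045:
  web: d = -1.0545 in → contributes +2.687 in⁴
  top flange (beyond web): d = 0.54545 in → contributes +2.3162 in⁴
  bottom flange (beyond web): d = 0.54545 in → contributes +2.3162 in⁴
Total I = 7.3193 in⁴.

Iy ≈ 7.32 in⁴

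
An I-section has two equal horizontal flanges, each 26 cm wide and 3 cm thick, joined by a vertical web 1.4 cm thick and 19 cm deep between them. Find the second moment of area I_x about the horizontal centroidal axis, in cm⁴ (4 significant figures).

I_x ≈ 1.979 × 10⁴ cm⁴

Treat the section as a set of non-overlapping primitives; coordinates are from the bounding-box lower-left.
Bottom flange: 26 × 3, A = 78 cm², y = 1.5 cm, Ī = 58.5 cm⁴.
Web: 1.4 × 19, A = 26.6 cm², y = 12.5 cm, Ī = 800.217 cm⁴.
Top flange: 26 × 3, A = 78 cm², y = 23.5 cm, Ī = 58.5 cm⁴.
By symmetry the centroid is at mid-height, ȳ = 12.5 cm.
Transfer each piece to the horizontal centroidal axis using Ī + A·d² with d = y − 12.5:
  bottom flange: d = -11 cm → contributes +9496.5 cm⁴
  web: d = 0 cm → contributes +800.217 cm⁴
  top flange: d = 11 cm → contributes +9496.5 cm⁴
Total I = 19793.2 cm⁴.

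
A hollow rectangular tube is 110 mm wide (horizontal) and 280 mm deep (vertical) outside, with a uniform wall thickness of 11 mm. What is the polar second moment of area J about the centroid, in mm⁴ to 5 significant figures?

Split into non-overlapping primitives; take the origin at the lower-left of the bounding box.
Outer rectangle: 110 × 280, A = 30 800 mm², y = 140 mm, Ī = 201 226 667 mm⁴.
Inner void (subtracted): 88 × 258, A = 22 704 mm², y = 140 mm, Ī = 125 939 088 mm⁴.
By symmetry the centroid is at mid-height, ȳ = 140 mm.
All pieces are centred on the centroidal x-axis, so I = ΣĪ (holes subtracted) = 75 287 579 mm⁴.
Repeating about the centroidal y-axis gives I_y = 16 405 019 mm⁴.
Polar second moment: J = I_x + I_y = 91 692 597 mm⁴.

J ≈ 9.1693 × 10⁷ mm⁴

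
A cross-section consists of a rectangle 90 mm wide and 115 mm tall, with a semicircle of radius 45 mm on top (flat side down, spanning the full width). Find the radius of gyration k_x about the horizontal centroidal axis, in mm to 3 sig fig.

Treat the section as a set of non-overlapping primitives; coordinates are from the bounding-box lower-left.
Rectangular body: 90 × 115, A = 10 350 mm², y = 57.5 mm, Ī = 11 406 563 mm⁴.
Semicircular cap: semicircle r = 45, A = 3180.9 mm², y = 134.1 mm, Ī = 450 072 mm⁴.
Centroid: ȳ = ΣA·y / ΣA = 75.507 mm.
Transfer each piece to the horizontal centroidal axis using Ī + A·d² with d = y − 75.507:
  rectangular body: d = -18.007 mm → contributes +14 762 553 mm⁴
  semicircular cap: d = 58.592 mm → contributes +11 369 911 mm⁴
Total I = 26 132 464 mm⁴.
Radius of gyration: k = √(I/A) = √(26 132 464 / 13 531) = 43.947 mm.

k_x ≈ 43.9 mm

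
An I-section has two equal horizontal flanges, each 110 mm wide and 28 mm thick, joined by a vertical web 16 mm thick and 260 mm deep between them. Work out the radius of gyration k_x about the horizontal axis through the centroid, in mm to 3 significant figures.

Decompose the section into non-overlapping parts with the origin at the bottom-left of its bounding rectangle.
Bottom flange: 110 × 28, A = 3 080 mm², y = 14 mm, Ī = 201 227 mm⁴.
Web: 16 × 260, A = 4 160 mm², y = 158 mm, Ī = 23 434 667 mm⁴.
Top flange: 110 × 28, A = 3 080 mm², y = 302 mm, Ī = 201 227 mm⁴.
By symmetry the centroid is at mid-height, ȳ = 158 mm.
Transfer each piece to the horizontal axis through the centroid using Ī + A·d² with d = y − 158:
  bottom flange: d = -144 mm → contributes +64 068 107 mm⁴
  web: d = 0 mm → contributes +23 434 667 mm⁴
  top flange: d = 144 mm → contributes +64 068 107 mm⁴
Total I = 151 570 880 mm⁴.
Radius of gyration: k = √(I/A) = √(151 570 880 / 10 320) = 121.19 mm.

k_x ≈ 121 mm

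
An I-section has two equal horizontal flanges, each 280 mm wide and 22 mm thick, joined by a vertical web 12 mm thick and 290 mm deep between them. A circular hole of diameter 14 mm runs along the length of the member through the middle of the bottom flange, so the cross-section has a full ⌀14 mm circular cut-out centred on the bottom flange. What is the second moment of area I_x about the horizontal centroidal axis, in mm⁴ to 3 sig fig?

I_x ≈ 3.21 × 10⁸ mm⁴

Treat the section as a set of non-overlapping primitives; coordinates are from the bounding-box lower-left.
Bottom flange: 280 × 22, A = 6 160 mm², y = 11 mm, Ī = 248 453 mm⁴.
Web: 12 × 290, A = 3 480 mm², y = 167 mm, Ī = 24 389 000 mm⁴.
Top flange: 280 × 22, A = 6 160 mm², y = 323 mm, Ī = 248 453 mm⁴.
Hole (subtracted): ⌀14, A = 153.94 mm², y = 11 mm, Ī = 1885.7 mm⁴.
Centroid: ȳ = ΣA·y / ΣA = 168.53 mm.
Transfer each piece to the horizontal centroidal axis using Ī + A·d² with d = y − 168.53:
  bottom flange: d = -157.53 mm → contributes +153 122 581 mm⁴
  web: d = -1.5348 mm → contributes +24 397 198 mm⁴
  top flange: d = 154.47 mm → contributes +147 222 869 mm⁴
  hole: d = -157.53 mm → contributes −3 822 201 mm⁴
Total I = 320 920 446 mm⁴.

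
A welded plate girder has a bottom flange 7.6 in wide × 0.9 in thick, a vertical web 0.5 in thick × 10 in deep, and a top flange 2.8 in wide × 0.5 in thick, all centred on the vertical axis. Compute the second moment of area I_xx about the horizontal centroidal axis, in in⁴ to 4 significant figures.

Split into non-overlapping primitives; take the origin at the lower-left of the bounding box.
Bottom plate: 7.6 × 0.9, A = 6.84 in², y = 0.45 in, Ī = 0.4617 in⁴.
Web plate: 0.5 × 10, A = 5 in², y = 5.9 in, Ī = 41.6667 in⁴.
Top plate: 2.8 × 0.5, A = 1.4 in², y = 11.15 in, Ī = 0.0291667 in⁴.
Centroid: ȳ = ΣA·y / ΣA = 3.63958 in.
Transfer each piece to the horizontal centroidal axis using Ī + A·d² with d = y − 3.63958:
  bottom plate: d = -3.18958 in → contributes +70.0478 in⁴
  web plate: d = 2.26042 in → contributes +67.2142 in⁴
  top plate: d = 7.51042 in → contributes +78.9982 in⁴
Total I = 216.26 in⁴.

I_xx ≈ 216.3 in⁴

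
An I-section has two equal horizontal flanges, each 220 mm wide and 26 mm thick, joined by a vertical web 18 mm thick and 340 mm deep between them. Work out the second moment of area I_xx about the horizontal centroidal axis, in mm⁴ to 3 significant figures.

I_xx ≈ 4.43 × 10⁸ mm⁴

Treat the section as a set of non-overlapping primitives; coordinates are from the bounding-box lower-left.
Bottom flange: 220 × 26, A = 5 720 mm², y = 13 mm, Ī = 322 227 mm⁴.
Web: 18 × 340, A = 6 120 mm², y = 196 mm, Ī = 58 956 000 mm⁴.
Top flange: 220 × 26, A = 5 720 mm², y = 379 mm, Ī = 322 227 mm⁴.
By symmetry the centroid is at mid-height, ȳ = 196 mm.
Transfer each piece to the horizontal centroidal axis using Ī + A·d² with d = y − 196:
  bottom flange: d = -183 mm → contributes +191 879 307 mm⁴
  web: d = 0 mm → contributes +58 956 000 mm⁴
  top flange: d = 183 mm → contributes +191 879 307 mm⁴
Total I = 442 714 613 mm⁴.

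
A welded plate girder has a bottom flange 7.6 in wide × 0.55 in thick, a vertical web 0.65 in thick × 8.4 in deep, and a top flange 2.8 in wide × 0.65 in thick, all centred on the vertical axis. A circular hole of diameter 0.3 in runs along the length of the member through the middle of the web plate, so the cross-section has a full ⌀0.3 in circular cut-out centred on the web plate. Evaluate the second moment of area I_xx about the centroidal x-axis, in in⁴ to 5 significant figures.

Treat the section as a set of non-overlapping primitives; coordinates are from the bounding-box lower-left.
Bottom plate: 7.6 × 0.55, A = 4.18 in², y = 0.275 in, Ī = 0.1053708 in⁴.
Web plate: 0.65 × 8.4, A = 5.46 in², y = 4.75 in, Ī = 32.1048 in⁴.
Top plate: 2.8 × 0.65, A = 1.82 in², y = 9.275 in, Ī = 0.06407917 in⁴.
Hole (subtracted): ⌀0.3, A = 0.07068583 in², y = 4.75 in, Ī = 0.0003976078 in⁴.
Centroid: ȳ = ΣA·y / ΣA = 3.830717 in.
Transfer each piece to the centroidal x-axis using Ī + A·d² with d = y − 3.830717:
  bottom plate: d = -3.555717 in → contributes +52.95363 in⁴
  web plate: d = 0.9192827 in → contributes +36.71894 in⁴
  top plate: d = 5.444283 in → contributes +54.00927 in⁴
  hole: d = 0.9192827 in → contributes −0.06013285 in⁴
Total I = 143.6217 in⁴.

I_xx ≈ 143.62 in⁴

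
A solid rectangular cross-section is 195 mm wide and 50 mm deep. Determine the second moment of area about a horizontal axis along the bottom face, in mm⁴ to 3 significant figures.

I_base ≈ 8.13 × 10⁶ mm⁴

The section: 195 × 50, A = 9 750 mm², y = 25 mm, Ī = 2 031 250 mm⁴.
Transfer it to a horizontal axis along the bottom face using Ī + A·d² with d = y − 0:
  the section: d = 25 mm → contributes +8 125 000 mm⁴
Total I = 8 125 000 mm⁴.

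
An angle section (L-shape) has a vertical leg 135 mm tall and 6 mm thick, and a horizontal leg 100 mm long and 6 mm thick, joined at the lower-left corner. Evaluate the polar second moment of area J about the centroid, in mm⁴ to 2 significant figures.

J ≈ 3.9 × 10⁶ mm⁴

Treat the section as a set of non-overlapping primitives; coordinates are from the bounding-box lower-left.
Vertical leg: 6 × 135, A = 810 mm², y = 67.5 mm, Ī = 1 230 188 mm⁴.
Horizontal leg (remainder): 94 × 6, A = 564 mm², y = 3 mm, Ī = 1 692 mm⁴.
Centroid: ȳ = ΣA·y / ΣA = 41.02 mm.
Transfer each piece to the centroidal x-axis using Ī + A·d² with d = y − 41.02:
  vertical leg: d = 26.48 mm → contributes +1 797 979 mm⁴
  horizontal leg (remainder): d = -38.02 mm → contributes +817 138 mm⁴
Total I = 2 615 117 mm⁴.
For the y-axis: x̄ = 23.52 mm.
Repeating about the centroidal y-axis gives I_y = 1 248 945 mm⁴.
Polar second moment: J = I_x + I_y = 3 864 062 mm⁴.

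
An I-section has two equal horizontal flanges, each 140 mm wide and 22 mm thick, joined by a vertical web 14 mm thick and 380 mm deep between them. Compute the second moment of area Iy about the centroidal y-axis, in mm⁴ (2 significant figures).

Break the section into simple shapes (no overlaps), measuring from the bottom-left corner of the bounding box.
Bottom flange: 140 × 22, A = 3 080 mm², x = 70 mm, Ī = 5 030 667 mm⁴.
Web: 14 × 380, A = 5 320 mm², x = 70 mm, Ī = 86 893 mm⁴.
Top flange: 140 × 22, A = 3 080 mm², x = 70 mm, Ī = 5 030 667 mm⁴.
By symmetry the centroid is at mid-width, x̄ = 70 mm.
All pieces are centred on the centroidal y-axis, so I = ΣĪ = 10 148 227 mm⁴.

Iy ≈ 1.0 × 10⁷ mm⁴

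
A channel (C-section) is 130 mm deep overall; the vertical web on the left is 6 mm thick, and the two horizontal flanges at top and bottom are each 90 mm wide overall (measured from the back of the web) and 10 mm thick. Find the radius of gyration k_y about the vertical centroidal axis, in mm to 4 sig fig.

Decompose the section into non-overlapping parts with the origin at the bottom-left of its bounding rectangle.
Web: 6 × 130, A = 780 mm², x = 3 mm, Ī = 2 340 mm⁴.
Top flange (beyond web): 84 × 10, A = 840 mm², x = 48 mm, Ī = 493 920 mm⁴.
Bottom flange (beyond web): 84 × 10, A = 840 mm², x = 48 mm, Ī = 493 920 mm⁴.
Centroid: x̄ = ΣA·x / ΣA = 33.7317 mm.
Transfer each piece to the vertical centroidal axis using Ī + A·d² with d = x − 33.7317:
  web: d = -30.7317 mm → contributes +739 002 mm⁴
  top flange (beyond web): d = 14.2683 mm → contributes +664 931 mm⁴
  bottom flange (beyond web): d = 14.2683 mm → contributes +664 931 mm⁴
Total I = 2 068 863 mm⁴.
Radius of gyration: k = √(I/A) = √(2 068 863 / 2 460) = 29 mm.

k_y ≈ 29.00 mm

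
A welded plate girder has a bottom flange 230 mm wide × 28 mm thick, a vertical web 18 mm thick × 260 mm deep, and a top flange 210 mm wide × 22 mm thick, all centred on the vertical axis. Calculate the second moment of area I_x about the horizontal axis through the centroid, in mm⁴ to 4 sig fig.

I_x ≈ 2.475 × 10⁸ mm⁴

Break the section into simple shapes (no overlaps), measuring from the bottom-left corner of the bounding box.
Bottom plate: 230 × 28, A = 6 440 mm², y = 14 mm, Ī = 420 747 mm⁴.
Web plate: 18 × 260, A = 4 680 mm², y = 158 mm, Ī = 26 364 000 mm⁴.
Top plate: 210 × 22, A = 4 620 mm², y = 299 mm, Ī = 186 340 mm⁴.
Centroid: ȳ = ΣA·y / ΣA = 140.469 mm.
Transfer each piece to the horizontal axis through the centroid using Ī + A·d² with d = y − 140.469:
  bottom plate: d = -126.469 mm → contributes +103 424 521 mm⁴
  web plate: d = 17.5311 mm → contributes +27 802 354 mm⁴
  top plate: d = 158.531 mm → contributes +116 296 732 mm⁴
Total I = 247 523 606 mm⁴.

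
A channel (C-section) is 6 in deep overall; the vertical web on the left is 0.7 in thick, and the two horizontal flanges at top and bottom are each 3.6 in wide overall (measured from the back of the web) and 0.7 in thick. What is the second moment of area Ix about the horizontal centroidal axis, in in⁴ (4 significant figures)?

Decompose the section into non-overlapping parts with the origin at the bottom-left of its bounding rectangle.
Web: 0.7 × 6, A = 4.2 in², y = 3 in, Ī = 12.6 in⁴.
Top flange (beyond web): 2.9 × 0.7, A = 2.03 in², y = 5.65 in, Ī = 0.0828917 in⁴.
Bottom flange (beyond web): 2.9 × 0.7, A = 2.03 in², y = 0.35 in, Ī = 0.0828917 in⁴.
By symmetry the centroid is at mid-height, ȳ = 3 in.
Transfer each piece to the horizontal centroidal axis using Ī + A·d² with d = y − 3:
  web: d = 0 in → contributes +12.6 in⁴
  top flange (beyond web): d = 2.65 in → contributes +14.3386 in⁴
  bottom flange (beyond web): d = -2.65 in → contributes +14.3386 in⁴
Total I = 41.2771 in⁴.

Ix ≈ 41.28 in⁴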